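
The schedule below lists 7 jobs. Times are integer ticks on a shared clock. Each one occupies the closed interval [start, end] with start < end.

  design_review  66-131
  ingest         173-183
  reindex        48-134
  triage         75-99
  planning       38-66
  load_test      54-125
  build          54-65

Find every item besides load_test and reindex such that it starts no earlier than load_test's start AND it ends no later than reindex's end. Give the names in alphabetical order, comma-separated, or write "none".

build, design_review, triage

Conditions: its start is no earlier than load_test's start (X.start >= 54) AND its end is no later than reindex's end (X.end <= 134).
build: start 54 >= 54? ✓; end 65 <= 134? ✓ → yes.
design_review: start 66 >= 54? ✓; end 131 <= 134? ✓ → yes.
ingest: start 173 >= 54? ✓; end 183 <= 134? ✗ → no.
planning: start 38 >= 54? ✗; end 66 <= 134? ✓ → no.
triage: start 75 >= 54? ✓; end 99 <= 134? ✓ → yes.
Result: build, design_review, triage.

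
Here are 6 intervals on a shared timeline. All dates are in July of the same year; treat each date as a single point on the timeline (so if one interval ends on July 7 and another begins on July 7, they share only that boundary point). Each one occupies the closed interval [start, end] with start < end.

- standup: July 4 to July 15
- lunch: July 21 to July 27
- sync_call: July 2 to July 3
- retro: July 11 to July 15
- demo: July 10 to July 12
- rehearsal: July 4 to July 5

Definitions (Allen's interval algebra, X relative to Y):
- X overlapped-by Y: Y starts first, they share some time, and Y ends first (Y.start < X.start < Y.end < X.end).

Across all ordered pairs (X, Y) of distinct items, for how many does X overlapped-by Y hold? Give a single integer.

Checking all 30 ordered pairs for relation 'overlapped-by'; matching pairs in alphabetical order:
(retro, demo): retro overlapped-by demo ✓
Count: 1.

1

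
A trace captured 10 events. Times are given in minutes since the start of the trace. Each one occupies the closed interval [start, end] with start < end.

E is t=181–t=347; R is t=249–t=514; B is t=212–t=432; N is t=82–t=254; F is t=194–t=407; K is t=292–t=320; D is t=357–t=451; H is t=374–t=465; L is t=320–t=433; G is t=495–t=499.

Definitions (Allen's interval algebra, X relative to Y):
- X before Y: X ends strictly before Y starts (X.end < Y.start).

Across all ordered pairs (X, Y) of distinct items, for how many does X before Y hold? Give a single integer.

16

Checking all 90 ordered pairs for relation 'before'; matching pairs in alphabetical order:
(B, G): B before G ✓
(D, G): D before G ✓
(E, D): E before D ✓
(E, G): E before G ✓
(E, H): E before H ✓
(F, G): F before G ✓
(H, G): H before G ✓
(K, D): K before D ✓
(K, G): K before G ✓
(K, H): K before H ✓
(L, G): L before G ✓
(N, D): N before D ✓
(N, G): N before G ✓
(N, H): N before H ✓
(N, K): N before K ✓
(N, L): N before L ✓
Count: 16.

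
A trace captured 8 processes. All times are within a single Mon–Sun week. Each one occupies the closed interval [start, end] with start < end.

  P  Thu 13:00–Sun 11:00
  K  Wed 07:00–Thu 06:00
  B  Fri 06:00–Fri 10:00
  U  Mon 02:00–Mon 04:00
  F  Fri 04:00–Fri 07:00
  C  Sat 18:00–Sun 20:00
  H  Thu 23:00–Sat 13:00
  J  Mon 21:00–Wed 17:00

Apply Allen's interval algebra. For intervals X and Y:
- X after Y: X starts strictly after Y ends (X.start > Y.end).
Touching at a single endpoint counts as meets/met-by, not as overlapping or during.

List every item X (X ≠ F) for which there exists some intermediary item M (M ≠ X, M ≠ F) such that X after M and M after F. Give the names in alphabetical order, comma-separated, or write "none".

Target F = [Fri 04:00, Fri 07:00].
Intermediaries M with M after F: C.
Via C — items with X after C: none.
Union: none.

none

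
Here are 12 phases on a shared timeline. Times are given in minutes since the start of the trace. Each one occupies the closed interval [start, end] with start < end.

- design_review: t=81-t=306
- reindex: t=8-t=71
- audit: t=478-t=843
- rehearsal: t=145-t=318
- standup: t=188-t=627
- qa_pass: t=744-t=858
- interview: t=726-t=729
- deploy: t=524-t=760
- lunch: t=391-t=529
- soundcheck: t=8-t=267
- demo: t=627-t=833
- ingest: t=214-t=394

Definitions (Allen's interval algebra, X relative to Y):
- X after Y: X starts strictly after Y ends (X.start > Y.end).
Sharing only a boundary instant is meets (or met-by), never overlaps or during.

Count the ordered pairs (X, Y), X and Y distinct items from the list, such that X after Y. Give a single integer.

39

Checking all 132 ordered pairs for relation 'after'; matching pairs in alphabetical order:
(audit, design_review): audit after design_review ✓
(audit, ingest): audit after ingest ✓
(audit, rehearsal): audit after rehearsal ✓
(audit, reindex): audit after reindex ✓
(audit, soundcheck): audit after soundcheck ✓
(demo, design_review): demo after design_review ✓
(demo, ingest): demo after ingest ✓
(demo, lunch): demo after lunch ✓
(demo, rehearsal): demo after rehearsal ✓
(demo, reindex): demo after reindex ✓
(demo, soundcheck): demo after soundcheck ✓
(deploy, design_review): deploy after design_review ✓
(deploy, ingest): deploy after ingest ✓
(deploy, rehearsal): deploy after rehearsal ✓
(deploy, reindex): deploy after reindex ✓
(deploy, soundcheck): deploy after soundcheck ✓
(design_review, reindex): design_review after reindex ✓
(ingest, reindex): ingest after reindex ✓
(interview, design_review): interview after design_review ✓
(interview, ingest): interview after ingest ✓
(interview, lunch): interview after lunch ✓
(interview, rehearsal): interview after rehearsal ✓
(interview, reindex): interview after reindex ✓
(interview, soundcheck): interview after soundcheck ✓
... plus 15 further pairs not listed.
Count: 39.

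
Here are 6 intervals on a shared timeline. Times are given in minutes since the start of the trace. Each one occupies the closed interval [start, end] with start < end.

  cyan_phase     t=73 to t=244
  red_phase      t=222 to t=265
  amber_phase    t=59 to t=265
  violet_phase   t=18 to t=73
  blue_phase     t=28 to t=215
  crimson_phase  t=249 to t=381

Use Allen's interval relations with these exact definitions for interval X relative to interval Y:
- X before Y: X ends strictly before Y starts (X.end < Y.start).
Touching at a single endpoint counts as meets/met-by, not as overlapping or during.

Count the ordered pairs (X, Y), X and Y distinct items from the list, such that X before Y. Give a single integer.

5

Checking all 30 ordered pairs for relation 'before'; matching pairs in alphabetical order:
(blue_phase, crimson_phase): blue_phase before crimson_phase ✓
(blue_phase, red_phase): blue_phase before red_phase ✓
(cyan_phase, crimson_phase): cyan_phase before crimson_phase ✓
(violet_phase, crimson_phase): violet_phase before crimson_phase ✓
(violet_phase, red_phase): violet_phase before red_phase ✓
Count: 5.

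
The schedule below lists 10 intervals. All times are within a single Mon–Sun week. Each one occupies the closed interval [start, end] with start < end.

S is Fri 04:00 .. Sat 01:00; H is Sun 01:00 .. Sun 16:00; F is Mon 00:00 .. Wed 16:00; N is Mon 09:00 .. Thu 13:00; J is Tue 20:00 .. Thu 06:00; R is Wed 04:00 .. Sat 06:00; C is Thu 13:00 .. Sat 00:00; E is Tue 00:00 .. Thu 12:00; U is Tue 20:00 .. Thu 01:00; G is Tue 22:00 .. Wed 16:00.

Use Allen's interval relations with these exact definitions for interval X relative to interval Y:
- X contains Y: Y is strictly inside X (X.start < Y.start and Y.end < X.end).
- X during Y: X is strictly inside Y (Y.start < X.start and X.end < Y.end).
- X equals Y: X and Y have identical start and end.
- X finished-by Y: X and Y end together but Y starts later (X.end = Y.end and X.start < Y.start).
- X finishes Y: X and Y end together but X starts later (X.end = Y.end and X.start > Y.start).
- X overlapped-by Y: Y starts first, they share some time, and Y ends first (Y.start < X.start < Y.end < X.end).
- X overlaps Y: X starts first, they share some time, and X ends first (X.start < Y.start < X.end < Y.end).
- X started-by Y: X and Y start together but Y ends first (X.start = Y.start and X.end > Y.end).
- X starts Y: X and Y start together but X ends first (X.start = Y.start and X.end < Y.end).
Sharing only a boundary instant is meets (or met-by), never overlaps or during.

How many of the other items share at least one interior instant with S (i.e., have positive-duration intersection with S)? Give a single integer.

Target S = [Fri 04:00, Sat 01:00].
C [Thu 13:00, Sat 00:00] → overlaps → counts.
E [Tue 00:00, Thu 12:00] → before → no.
F [Mon 00:00, Wed 16:00] → before → no.
G [Tue 22:00, Wed 16:00] → before → no.
H [Sun 01:00, Sun 16:00] → after → no.
J [Tue 20:00, Thu 06:00] → before → no.
N [Mon 09:00, Thu 13:00] → before → no.
R [Wed 04:00, Sat 06:00] → contains → counts.
U [Tue 20:00, Thu 01:00] → before → no.
Total: 2.

2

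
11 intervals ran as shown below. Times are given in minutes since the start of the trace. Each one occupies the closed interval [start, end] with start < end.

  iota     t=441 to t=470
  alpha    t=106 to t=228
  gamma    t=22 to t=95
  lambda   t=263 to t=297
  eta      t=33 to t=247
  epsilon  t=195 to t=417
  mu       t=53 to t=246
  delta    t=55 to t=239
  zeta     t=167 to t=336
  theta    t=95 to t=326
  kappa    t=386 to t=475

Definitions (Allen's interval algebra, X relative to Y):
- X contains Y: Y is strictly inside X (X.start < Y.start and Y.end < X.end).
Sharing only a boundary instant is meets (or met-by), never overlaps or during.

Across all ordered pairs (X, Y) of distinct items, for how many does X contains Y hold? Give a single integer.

11

Checking all 110 ordered pairs for relation 'contains'; matching pairs in alphabetical order:
(delta, alpha): delta contains alpha ✓
(epsilon, lambda): epsilon contains lambda ✓
(eta, alpha): eta contains alpha ✓
(eta, delta): eta contains delta ✓
(eta, mu): eta contains mu ✓
(kappa, iota): kappa contains iota ✓
(mu, alpha): mu contains alpha ✓
(mu, delta): mu contains delta ✓
(theta, alpha): theta contains alpha ✓
(theta, lambda): theta contains lambda ✓
(zeta, lambda): zeta contains lambda ✓
Count: 11.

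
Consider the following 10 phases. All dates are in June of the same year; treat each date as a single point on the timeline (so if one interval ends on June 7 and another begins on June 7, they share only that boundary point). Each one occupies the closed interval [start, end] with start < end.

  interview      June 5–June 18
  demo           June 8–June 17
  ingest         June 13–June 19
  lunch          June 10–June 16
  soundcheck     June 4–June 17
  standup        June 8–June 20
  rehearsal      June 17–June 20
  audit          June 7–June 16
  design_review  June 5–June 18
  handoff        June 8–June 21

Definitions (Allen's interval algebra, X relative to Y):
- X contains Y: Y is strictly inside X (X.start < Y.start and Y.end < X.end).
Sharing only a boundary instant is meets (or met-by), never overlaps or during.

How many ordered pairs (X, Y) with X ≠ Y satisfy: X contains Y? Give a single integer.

Checking all 90 ordered pairs for relation 'contains'; matching pairs in alphabetical order:
(demo, lunch): demo contains lunch ✓
(design_review, audit): design_review contains audit ✓
(design_review, demo): design_review contains demo ✓
(design_review, lunch): design_review contains lunch ✓
(handoff, ingest): handoff contains ingest ✓
(handoff, lunch): handoff contains lunch ✓
(handoff, rehearsal): handoff contains rehearsal ✓
(interview, audit): interview contains audit ✓
(interview, demo): interview contains demo ✓
(interview, lunch): interview contains lunch ✓
(soundcheck, audit): soundcheck contains audit ✓
(soundcheck, lunch): soundcheck contains lunch ✓
(standup, ingest): standup contains ingest ✓
(standup, lunch): standup contains lunch ✓
Count: 14.

14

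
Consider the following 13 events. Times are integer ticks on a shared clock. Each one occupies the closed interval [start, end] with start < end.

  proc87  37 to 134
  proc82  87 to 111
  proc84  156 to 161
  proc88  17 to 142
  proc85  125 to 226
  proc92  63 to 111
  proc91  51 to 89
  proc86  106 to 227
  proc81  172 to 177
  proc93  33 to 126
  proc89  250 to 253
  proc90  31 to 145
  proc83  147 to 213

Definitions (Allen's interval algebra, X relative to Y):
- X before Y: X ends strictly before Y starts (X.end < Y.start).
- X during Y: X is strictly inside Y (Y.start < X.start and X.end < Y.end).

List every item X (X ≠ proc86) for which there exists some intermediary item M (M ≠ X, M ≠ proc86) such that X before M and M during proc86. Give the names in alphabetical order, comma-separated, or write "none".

proc82, proc84, proc87, proc88, proc90, proc91, proc92, proc93

Target proc86 = [106, 227].
Intermediaries M with M during proc86: proc81, proc83, proc84, proc85.
Via proc81 — items with X before proc81: proc82, proc84, proc87, proc88, proc90, proc91, proc92, proc93.
Via proc83 — items with X before proc83: proc82, proc87, proc88, proc90, proc91, proc92, proc93.
Via proc84 — items with X before proc84: proc82, proc87, proc88, proc90, proc91, proc92, proc93.
Via proc85 — items with X before proc85: proc82, proc91, proc92.
Union: proc82, proc84, proc87, proc88, proc90, proc91, proc92, proc93.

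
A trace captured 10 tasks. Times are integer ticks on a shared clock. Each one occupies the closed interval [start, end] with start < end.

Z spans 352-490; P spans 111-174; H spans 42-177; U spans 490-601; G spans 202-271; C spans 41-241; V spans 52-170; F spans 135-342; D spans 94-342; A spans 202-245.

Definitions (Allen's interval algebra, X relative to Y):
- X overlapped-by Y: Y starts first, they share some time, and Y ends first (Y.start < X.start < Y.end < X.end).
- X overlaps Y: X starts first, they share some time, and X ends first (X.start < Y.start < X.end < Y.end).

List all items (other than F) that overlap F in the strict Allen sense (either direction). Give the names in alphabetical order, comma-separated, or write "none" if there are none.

C, H, P, V

Target F = [135, 342].
A [202, 245] → during → no.
C [41, 241] → overlaps → yes.
D [94, 342] → finished-by → no.
G [202, 271] → during → no.
H [42, 177] → overlaps → yes.
P [111, 174] → overlaps → yes.
U [490, 601] → after → no.
V [52, 170] → overlaps → yes.
Z [352, 490] → after → no.
Result: C, H, P, V.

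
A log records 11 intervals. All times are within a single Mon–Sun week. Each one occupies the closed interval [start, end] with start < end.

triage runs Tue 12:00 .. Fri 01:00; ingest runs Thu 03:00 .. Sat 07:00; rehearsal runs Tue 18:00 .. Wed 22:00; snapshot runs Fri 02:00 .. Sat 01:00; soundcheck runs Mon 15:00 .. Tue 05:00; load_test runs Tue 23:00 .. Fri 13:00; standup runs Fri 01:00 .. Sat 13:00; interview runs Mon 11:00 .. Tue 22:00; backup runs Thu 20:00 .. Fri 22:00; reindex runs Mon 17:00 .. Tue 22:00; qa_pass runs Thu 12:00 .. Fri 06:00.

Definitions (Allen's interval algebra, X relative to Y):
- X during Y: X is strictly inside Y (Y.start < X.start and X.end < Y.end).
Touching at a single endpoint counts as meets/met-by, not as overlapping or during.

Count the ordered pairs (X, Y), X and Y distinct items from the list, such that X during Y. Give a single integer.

7

Checking all 110 ordered pairs for relation 'during'; matching pairs in alphabetical order:
(backup, ingest): backup during ingest ✓
(qa_pass, ingest): qa_pass during ingest ✓
(qa_pass, load_test): qa_pass during load_test ✓
(rehearsal, triage): rehearsal during triage ✓
(snapshot, ingest): snapshot during ingest ✓
(snapshot, standup): snapshot during standup ✓
(soundcheck, interview): soundcheck during interview ✓
Count: 7.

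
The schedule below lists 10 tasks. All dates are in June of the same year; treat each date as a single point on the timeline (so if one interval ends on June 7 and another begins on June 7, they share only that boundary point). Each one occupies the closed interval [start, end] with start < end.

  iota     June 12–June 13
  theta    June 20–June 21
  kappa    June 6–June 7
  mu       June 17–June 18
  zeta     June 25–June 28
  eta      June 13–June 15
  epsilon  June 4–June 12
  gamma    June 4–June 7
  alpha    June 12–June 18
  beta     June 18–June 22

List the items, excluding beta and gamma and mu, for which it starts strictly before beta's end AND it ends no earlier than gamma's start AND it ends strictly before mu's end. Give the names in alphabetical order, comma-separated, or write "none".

Conditions: its start is strictly before beta's end (X.start < June 22) AND its end is no earlier than gamma's start (X.end >= June 4) AND its end is strictly before mu's end (X.end < June 18).
alpha: start June 12 < June 22? ✓; end June 18 >= June 4? ✓; end June 18 < June 18? ✗ → no.
epsilon: start June 4 < June 22? ✓; end June 12 >= June 4? ✓; end June 12 < June 18? ✓ → yes.
eta: start June 13 < June 22? ✓; end June 15 >= June 4? ✓; end June 15 < June 18? ✓ → yes.
iota: start June 12 < June 22? ✓; end June 13 >= June 4? ✓; end June 13 < June 18? ✓ → yes.
kappa: start June 6 < June 22? ✓; end June 7 >= June 4? ✓; end June 7 < June 18? ✓ → yes.
theta: start June 20 < June 22? ✓; end June 21 >= June 4? ✓; end June 21 < June 18? ✗ → no.
zeta: start June 25 < June 22? ✗; end June 28 >= June 4? ✓; end June 28 < June 18? ✗ → no.
Result: epsilon, eta, iota, kappa.

epsilon, eta, iota, kappa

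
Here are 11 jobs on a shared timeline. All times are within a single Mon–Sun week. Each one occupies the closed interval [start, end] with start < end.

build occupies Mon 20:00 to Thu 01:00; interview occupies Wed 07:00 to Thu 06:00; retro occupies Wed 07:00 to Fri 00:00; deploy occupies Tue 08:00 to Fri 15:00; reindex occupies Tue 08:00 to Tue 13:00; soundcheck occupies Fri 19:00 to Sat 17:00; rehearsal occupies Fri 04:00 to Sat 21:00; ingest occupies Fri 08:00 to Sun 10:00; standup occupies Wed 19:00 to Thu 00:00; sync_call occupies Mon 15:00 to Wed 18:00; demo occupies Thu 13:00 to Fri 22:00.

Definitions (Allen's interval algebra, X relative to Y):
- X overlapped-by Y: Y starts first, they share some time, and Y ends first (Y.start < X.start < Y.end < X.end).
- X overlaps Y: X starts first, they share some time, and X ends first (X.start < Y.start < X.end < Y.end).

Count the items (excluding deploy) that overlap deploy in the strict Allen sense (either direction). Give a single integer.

5

Target deploy = [Tue 08:00, Fri 15:00].
build [Mon 20:00, Thu 01:00] → overlaps → counts.
demo [Thu 13:00, Fri 22:00] → overlapped-by → counts.
ingest [Fri 08:00, Sun 10:00] → overlapped-by → counts.
interview [Wed 07:00, Thu 06:00] → during → no.
rehearsal [Fri 04:00, Sat 21:00] → overlapped-by → counts.
reindex [Tue 08:00, Tue 13:00] → starts → no.
retro [Wed 07:00, Fri 00:00] → during → no.
soundcheck [Fri 19:00, Sat 17:00] → after → no.
standup [Wed 19:00, Thu 00:00] → during → no.
sync_call [Mon 15:00, Wed 18:00] → overlaps → counts.
Total: 5.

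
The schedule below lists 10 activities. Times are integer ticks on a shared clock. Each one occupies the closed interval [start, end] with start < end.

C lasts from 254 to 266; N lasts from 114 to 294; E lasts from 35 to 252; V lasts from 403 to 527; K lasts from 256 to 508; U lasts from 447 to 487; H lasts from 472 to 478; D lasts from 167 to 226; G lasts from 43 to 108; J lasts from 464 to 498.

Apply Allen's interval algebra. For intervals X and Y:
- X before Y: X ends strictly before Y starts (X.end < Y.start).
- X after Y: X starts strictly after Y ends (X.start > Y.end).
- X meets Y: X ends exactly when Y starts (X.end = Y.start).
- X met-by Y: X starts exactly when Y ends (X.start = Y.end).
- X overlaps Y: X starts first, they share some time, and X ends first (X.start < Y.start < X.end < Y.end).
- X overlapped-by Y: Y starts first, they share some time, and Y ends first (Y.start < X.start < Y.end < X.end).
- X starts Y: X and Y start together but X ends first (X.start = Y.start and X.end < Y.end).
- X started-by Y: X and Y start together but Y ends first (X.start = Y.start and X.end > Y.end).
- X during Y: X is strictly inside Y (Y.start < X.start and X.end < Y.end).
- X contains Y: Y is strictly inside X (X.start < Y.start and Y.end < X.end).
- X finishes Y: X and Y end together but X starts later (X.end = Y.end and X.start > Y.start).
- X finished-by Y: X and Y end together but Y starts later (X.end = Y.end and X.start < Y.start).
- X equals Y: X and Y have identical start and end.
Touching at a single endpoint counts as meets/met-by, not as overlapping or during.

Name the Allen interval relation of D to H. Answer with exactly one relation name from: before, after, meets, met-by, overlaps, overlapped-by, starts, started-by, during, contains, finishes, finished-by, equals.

before

D = [167, 226]; H = [472, 478].
Compare endpoints: D.start < H.start, D.start < H.end, D.end < H.start, D.end < H.end.
That pattern is 'before'.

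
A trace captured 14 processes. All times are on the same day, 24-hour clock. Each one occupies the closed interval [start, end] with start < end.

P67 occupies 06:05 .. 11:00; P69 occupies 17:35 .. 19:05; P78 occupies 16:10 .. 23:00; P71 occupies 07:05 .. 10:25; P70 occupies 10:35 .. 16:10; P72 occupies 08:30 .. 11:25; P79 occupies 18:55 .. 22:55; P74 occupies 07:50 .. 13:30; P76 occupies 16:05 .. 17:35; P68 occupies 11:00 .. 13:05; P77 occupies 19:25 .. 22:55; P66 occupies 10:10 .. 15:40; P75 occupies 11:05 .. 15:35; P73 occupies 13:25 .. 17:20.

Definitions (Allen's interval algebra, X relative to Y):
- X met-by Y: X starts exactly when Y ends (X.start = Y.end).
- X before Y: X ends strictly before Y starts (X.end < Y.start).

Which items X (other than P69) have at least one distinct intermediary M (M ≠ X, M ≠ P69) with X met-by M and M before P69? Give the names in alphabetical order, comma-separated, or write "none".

P68, P78

Target P69 = [17:35, 19:05].
Intermediaries M with M before P69: P66, P67, P68, P70, P71, P72, P73, P74, P75.
Via P66 — items with X met-by P66: none.
Via P67 — items with X met-by P67: P68.
Via P68 — items with X met-by P68: none.
Via P70 — items with X met-by P70: P78.
Via P71 — items with X met-by P71: none.
Via P72 — items with X met-by P72: none.
Via P73 — items with X met-by P73: none.
Via P74 — items with X met-by P74: none.
Via P75 — items with X met-by P75: none.
Union: P68, P78.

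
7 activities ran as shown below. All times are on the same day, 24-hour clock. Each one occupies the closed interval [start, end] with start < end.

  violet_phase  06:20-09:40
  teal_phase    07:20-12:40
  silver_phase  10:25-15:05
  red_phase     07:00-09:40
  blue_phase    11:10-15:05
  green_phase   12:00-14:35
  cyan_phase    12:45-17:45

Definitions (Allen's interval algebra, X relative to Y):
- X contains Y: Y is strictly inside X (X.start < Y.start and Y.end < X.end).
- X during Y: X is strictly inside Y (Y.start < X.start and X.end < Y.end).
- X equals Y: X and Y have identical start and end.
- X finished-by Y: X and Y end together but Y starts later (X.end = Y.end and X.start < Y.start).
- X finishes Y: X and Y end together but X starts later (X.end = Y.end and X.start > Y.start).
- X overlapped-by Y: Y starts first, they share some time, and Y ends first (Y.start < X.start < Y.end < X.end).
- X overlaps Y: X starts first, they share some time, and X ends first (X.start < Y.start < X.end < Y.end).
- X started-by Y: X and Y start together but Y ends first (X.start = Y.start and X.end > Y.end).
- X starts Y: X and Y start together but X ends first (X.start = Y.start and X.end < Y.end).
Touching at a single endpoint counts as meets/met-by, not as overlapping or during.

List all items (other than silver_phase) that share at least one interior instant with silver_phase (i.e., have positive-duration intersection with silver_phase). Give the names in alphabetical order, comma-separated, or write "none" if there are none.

Target silver_phase = [10:25, 15:05].
blue_phase [11:10, 15:05] → finishes → yes.
cyan_phase [12:45, 17:45] → overlapped-by → yes.
green_phase [12:00, 14:35] → during → yes.
red_phase [07:00, 09:40] → before → no.
teal_phase [07:20, 12:40] → overlaps → yes.
violet_phase [06:20, 09:40] → before → no.
Result: blue_phase, cyan_phase, green_phase, teal_phase.

blue_phase, cyan_phase, green_phase, teal_phase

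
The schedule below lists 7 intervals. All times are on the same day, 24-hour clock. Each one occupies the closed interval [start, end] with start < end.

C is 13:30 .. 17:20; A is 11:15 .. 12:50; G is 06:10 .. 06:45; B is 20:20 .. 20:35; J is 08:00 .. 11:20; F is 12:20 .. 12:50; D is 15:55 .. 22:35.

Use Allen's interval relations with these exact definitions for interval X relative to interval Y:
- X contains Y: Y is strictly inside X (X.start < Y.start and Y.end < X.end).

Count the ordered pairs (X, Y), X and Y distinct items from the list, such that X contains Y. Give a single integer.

Checking all 42 ordered pairs for relation 'contains'; matching pairs in alphabetical order:
(D, B): D contains B ✓
Count: 1.

1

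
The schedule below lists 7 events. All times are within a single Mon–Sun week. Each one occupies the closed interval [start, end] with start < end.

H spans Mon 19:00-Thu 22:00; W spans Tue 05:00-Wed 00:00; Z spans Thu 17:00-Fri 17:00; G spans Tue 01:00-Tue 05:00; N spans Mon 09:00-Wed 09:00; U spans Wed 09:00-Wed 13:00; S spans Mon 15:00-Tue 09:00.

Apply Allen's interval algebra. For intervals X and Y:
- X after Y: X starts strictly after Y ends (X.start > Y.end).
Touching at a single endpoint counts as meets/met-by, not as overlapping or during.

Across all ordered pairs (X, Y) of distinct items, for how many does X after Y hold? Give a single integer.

8

Checking all 42 ordered pairs for relation 'after'; matching pairs in alphabetical order:
(U, G): U after G ✓
(U, S): U after S ✓
(U, W): U after W ✓
(Z, G): Z after G ✓
(Z, N): Z after N ✓
(Z, S): Z after S ✓
(Z, U): Z after U ✓
(Z, W): Z after W ✓
Count: 8.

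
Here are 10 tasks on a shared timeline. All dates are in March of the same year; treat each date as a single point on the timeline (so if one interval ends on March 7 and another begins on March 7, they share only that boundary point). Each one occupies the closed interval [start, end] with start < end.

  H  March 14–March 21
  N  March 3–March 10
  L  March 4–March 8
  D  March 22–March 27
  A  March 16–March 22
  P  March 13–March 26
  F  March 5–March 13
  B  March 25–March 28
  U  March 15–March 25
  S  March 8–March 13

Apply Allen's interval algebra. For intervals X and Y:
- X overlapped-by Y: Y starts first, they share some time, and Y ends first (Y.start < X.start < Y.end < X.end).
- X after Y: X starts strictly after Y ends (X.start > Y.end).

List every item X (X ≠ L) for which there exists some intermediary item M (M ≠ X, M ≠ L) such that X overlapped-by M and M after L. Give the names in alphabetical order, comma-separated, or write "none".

A, B, D, U

Target L = [March 4, March 8].
Intermediaries M with M after L: A, B, D, H, P, U.
Via A — items with X overlapped-by A: none.
Via B — items with X overlapped-by B: none.
Via D — items with X overlapped-by D: B.
Via H — items with X overlapped-by H: A, U.
Via P — items with X overlapped-by P: B, D.
Via U — items with X overlapped-by U: D.
Union: A, B, D, U.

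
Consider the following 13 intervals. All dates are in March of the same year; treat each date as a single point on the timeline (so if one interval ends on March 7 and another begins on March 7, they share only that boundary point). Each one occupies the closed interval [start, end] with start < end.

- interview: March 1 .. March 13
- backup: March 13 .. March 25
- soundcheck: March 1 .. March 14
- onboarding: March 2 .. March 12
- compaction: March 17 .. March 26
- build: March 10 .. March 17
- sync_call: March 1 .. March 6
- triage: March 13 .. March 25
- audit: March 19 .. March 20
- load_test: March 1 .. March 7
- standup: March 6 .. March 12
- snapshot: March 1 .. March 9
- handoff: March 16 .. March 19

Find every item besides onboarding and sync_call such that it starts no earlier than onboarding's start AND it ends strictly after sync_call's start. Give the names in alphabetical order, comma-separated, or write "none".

Conditions: its start is no earlier than onboarding's start (X.start >= March 2) AND its end is strictly after sync_call's start (X.end > March 1).
audit: start March 19 >= March 2? ✓; end March 20 > March 1? ✓ → yes.
backup: start March 13 >= March 2? ✓; end March 25 > March 1? ✓ → yes.
build: start March 10 >= March 2? ✓; end March 17 > March 1? ✓ → yes.
compaction: start March 17 >= March 2? ✓; end March 26 > March 1? ✓ → yes.
handoff: start March 16 >= March 2? ✓; end March 19 > March 1? ✓ → yes.
interview: start March 1 >= March 2? ✗; end March 13 > March 1? ✓ → no.
load_test: start March 1 >= March 2? ✗; end March 7 > March 1? ✓ → no.
snapshot: start March 1 >= March 2? ✗; end March 9 > March 1? ✓ → no.
soundcheck: start March 1 >= March 2? ✗; end March 14 > March 1? ✓ → no.
standup: start March 6 >= March 2? ✓; end March 12 > March 1? ✓ → yes.
triage: start March 13 >= March 2? ✓; end March 25 > March 1? ✓ → yes.
Result: audit, backup, build, compaction, handoff, standup, triage.

audit, backup, build, compaction, handoff, standup, triage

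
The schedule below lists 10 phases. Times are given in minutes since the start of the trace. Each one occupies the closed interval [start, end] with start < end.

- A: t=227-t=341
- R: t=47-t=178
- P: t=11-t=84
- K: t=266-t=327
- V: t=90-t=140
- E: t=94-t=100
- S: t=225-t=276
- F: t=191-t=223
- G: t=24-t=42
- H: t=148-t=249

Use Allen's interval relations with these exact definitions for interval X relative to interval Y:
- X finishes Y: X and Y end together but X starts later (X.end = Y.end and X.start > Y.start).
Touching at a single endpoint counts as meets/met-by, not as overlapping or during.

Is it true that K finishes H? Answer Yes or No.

No

K = [t=266, t=327], H = [t=148, t=249].
Actual relation of K to H: after.
Asked whether 'finishes' holds → No.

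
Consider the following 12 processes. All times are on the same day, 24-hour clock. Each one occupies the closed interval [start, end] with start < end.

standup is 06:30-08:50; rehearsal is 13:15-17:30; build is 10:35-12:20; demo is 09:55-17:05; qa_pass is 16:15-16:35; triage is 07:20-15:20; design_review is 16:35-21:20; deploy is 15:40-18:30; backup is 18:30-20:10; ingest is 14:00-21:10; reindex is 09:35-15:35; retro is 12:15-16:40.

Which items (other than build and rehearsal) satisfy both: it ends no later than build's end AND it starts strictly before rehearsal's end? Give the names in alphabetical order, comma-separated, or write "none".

standup

Conditions: its end is no later than build's end (X.end <= 12:20) AND its start is strictly before rehearsal's end (X.start < 17:30).
backup: end 20:10 <= 12:20? ✗; start 18:30 < 17:30? ✗ → no.
demo: end 17:05 <= 12:20? ✗; start 09:55 < 17:30? ✓ → no.
deploy: end 18:30 <= 12:20? ✗; start 15:40 < 17:30? ✓ → no.
design_review: end 21:20 <= 12:20? ✗; start 16:35 < 17:30? ✓ → no.
ingest: end 21:10 <= 12:20? ✗; start 14:00 < 17:30? ✓ → no.
qa_pass: end 16:35 <= 12:20? ✗; start 16:15 < 17:30? ✓ → no.
reindex: end 15:35 <= 12:20? ✗; start 09:35 < 17:30? ✓ → no.
retro: end 16:40 <= 12:20? ✗; start 12:15 < 17:30? ✓ → no.
standup: end 08:50 <= 12:20? ✓; start 06:30 < 17:30? ✓ → yes.
triage: end 15:20 <= 12:20? ✗; start 07:20 < 17:30? ✓ → no.
Result: standup.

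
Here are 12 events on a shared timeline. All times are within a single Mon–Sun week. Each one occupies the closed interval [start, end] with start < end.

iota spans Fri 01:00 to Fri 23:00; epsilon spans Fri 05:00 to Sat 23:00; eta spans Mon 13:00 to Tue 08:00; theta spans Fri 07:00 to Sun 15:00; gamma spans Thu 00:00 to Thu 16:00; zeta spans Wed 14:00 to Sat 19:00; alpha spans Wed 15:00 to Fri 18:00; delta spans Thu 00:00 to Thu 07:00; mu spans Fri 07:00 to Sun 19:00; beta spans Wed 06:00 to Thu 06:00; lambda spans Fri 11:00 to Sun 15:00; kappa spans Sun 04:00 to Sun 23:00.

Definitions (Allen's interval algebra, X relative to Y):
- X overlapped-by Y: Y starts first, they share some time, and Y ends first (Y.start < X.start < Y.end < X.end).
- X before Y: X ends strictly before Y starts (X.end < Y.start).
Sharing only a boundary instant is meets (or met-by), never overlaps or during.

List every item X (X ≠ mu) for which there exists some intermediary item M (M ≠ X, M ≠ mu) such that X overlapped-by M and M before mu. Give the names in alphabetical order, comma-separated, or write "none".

Target mu = [Fri 07:00, Sun 19:00].
Intermediaries M with M before mu: beta, delta, eta, gamma.
Via beta — items with X overlapped-by beta: alpha, delta, gamma, zeta.
Via delta — items with X overlapped-by delta: none.
Via eta — items with X overlapped-by eta: none.
Via gamma — items with X overlapped-by gamma: none.
Union: alpha, delta, gamma, zeta.

alpha, delta, gamma, zeta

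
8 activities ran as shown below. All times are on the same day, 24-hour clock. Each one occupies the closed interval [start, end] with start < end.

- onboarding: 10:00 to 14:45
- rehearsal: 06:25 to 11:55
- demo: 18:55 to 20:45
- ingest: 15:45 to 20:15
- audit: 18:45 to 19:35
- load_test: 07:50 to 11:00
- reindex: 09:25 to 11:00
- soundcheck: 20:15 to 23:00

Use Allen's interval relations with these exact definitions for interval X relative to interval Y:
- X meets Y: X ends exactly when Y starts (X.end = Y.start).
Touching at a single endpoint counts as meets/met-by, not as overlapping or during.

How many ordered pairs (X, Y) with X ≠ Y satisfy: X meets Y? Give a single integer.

Checking all 56 ordered pairs for relation 'meets'; matching pairs in alphabetical order:
(ingest, soundcheck): ingest meets soundcheck ✓
Count: 1.

1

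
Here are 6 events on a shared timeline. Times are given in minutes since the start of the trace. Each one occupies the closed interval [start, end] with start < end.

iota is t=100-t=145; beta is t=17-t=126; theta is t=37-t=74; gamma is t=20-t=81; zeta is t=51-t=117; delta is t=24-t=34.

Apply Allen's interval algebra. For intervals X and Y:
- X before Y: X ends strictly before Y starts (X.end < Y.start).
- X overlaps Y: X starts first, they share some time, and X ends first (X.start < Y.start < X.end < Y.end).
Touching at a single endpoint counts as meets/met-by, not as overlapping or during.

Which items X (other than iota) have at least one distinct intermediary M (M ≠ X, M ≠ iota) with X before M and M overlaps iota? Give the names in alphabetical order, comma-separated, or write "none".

Target iota = [t=100, t=145].
Intermediaries M with M overlaps iota: beta, zeta.
Via beta — items with X before beta: none.
Via zeta — items with X before zeta: delta.
Union: delta.

delta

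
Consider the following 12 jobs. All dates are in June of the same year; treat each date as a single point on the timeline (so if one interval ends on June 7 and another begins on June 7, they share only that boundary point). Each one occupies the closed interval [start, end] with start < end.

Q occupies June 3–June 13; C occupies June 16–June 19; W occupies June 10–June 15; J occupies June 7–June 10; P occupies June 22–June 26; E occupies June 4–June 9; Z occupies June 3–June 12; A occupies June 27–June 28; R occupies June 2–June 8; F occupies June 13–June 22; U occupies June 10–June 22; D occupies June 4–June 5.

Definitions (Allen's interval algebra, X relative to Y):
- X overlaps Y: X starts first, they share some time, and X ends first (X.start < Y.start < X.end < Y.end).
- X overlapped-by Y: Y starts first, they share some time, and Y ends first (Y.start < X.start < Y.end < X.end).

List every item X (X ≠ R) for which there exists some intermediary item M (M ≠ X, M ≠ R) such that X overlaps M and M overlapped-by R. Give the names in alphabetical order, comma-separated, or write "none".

E

Target R = [June 2, June 8].
Intermediaries M with M overlapped-by R: E, J, Q, Z.
Via E — items with X overlaps E: none.
Via J — items with X overlaps J: E.
Via Q — items with X overlaps Q: none.
Via Z — items with X overlaps Z: none.
Union: E.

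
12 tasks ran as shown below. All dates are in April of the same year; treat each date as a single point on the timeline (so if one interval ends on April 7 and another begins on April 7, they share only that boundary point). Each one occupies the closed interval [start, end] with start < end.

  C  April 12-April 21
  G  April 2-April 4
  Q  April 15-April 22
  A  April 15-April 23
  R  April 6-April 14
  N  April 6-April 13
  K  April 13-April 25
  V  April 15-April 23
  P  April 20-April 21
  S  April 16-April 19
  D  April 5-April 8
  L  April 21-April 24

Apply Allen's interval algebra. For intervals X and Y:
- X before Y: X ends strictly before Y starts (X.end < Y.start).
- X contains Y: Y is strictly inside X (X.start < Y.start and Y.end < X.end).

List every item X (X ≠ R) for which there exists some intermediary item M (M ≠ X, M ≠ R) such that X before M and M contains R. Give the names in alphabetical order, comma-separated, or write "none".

none

Target R = [April 6, April 14].
Intermediaries M with M contains R: none.
Union: none.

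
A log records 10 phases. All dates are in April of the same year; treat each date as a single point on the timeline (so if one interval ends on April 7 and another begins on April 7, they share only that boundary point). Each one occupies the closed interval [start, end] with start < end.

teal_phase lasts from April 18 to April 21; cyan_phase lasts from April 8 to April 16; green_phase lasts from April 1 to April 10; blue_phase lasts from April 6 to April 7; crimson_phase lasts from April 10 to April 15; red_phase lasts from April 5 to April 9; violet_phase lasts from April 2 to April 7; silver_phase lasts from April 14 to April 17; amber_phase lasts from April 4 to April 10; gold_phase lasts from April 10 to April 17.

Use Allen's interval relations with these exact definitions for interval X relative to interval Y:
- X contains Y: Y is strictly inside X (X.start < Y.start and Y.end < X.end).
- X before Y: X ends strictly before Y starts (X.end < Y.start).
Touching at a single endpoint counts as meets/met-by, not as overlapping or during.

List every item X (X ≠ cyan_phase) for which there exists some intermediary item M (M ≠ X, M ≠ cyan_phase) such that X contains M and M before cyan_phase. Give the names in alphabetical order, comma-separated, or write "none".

Target cyan_phase = [April 8, April 16].
Intermediaries M with M before cyan_phase: blue_phase, violet_phase.
Via blue_phase — items with X contains blue_phase: amber_phase, green_phase, red_phase.
Via violet_phase — items with X contains violet_phase: green_phase.
Union: amber_phase, green_phase, red_phase.

amber_phase, green_phase, red_phase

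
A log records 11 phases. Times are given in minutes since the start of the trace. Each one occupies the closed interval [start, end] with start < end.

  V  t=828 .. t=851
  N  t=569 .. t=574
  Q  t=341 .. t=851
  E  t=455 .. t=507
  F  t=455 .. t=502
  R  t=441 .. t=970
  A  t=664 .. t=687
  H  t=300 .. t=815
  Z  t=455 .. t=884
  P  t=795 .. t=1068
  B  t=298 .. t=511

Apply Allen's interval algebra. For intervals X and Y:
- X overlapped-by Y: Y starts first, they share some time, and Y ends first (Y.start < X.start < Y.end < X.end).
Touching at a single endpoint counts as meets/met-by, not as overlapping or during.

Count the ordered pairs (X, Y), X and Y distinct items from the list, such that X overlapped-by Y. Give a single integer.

13

Checking all 110 ordered pairs for relation 'overlapped-by'; matching pairs in alphabetical order:
(H, B): H overlapped-by B ✓
(P, H): P overlapped-by H ✓
(P, Q): P overlapped-by Q ✓
(P, R): P overlapped-by R ✓
(P, Z): P overlapped-by Z ✓
(Q, B): Q overlapped-by B ✓
(Q, H): Q overlapped-by H ✓
(R, B): R overlapped-by B ✓
(R, H): R overlapped-by H ✓
(R, Q): R overlapped-by Q ✓
(Z, B): Z overlapped-by B ✓
(Z, H): Z overlapped-by H ✓
(Z, Q): Z overlapped-by Q ✓
Count: 13.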